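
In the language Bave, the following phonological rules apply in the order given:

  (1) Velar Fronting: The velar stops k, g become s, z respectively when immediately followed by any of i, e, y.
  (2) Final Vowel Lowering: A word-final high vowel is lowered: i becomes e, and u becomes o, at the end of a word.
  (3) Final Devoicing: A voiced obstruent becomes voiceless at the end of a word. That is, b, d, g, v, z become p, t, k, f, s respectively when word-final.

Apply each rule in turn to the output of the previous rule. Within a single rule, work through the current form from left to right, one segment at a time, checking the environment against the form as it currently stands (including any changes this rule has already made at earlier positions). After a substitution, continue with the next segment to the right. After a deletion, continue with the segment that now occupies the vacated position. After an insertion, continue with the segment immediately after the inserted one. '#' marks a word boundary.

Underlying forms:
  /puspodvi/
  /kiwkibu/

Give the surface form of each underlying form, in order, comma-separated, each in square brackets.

/puspodvi/:
  (1) Velar Fronting: no change — [puspodvi]
  (2) Final Vowel Lowering: [puspodvi] → [puspodve]
  (3) Final Devoicing: no change — [puspodve]
/kiwkibu/:
  (1) Velar Fronting: [kiwkibu] → [siwsibu]
  (2) Final Vowel Lowering: [siwsibu] → [siwsibo]
  (3) Final Devoicing: no change — [siwsibo]

[puspodve], [siwsibo]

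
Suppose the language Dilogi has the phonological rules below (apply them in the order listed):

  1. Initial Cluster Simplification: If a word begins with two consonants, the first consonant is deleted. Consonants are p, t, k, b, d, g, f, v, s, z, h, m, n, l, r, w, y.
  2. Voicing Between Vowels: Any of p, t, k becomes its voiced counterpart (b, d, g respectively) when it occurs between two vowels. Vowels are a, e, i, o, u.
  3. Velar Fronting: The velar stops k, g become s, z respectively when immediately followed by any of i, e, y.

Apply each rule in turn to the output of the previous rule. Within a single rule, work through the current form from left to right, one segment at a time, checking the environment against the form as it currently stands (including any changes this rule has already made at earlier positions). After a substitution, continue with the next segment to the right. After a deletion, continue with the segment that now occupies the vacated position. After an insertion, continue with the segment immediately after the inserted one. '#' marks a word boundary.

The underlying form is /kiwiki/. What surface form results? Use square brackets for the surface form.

[siwizi]

1 Initial Cluster Simplification: no change — [kiwiki]
2 Voicing Between Vowels: [kiwiki] → [kiwigi]
3 Velar Fronting: [kiwigi] → [siwizi]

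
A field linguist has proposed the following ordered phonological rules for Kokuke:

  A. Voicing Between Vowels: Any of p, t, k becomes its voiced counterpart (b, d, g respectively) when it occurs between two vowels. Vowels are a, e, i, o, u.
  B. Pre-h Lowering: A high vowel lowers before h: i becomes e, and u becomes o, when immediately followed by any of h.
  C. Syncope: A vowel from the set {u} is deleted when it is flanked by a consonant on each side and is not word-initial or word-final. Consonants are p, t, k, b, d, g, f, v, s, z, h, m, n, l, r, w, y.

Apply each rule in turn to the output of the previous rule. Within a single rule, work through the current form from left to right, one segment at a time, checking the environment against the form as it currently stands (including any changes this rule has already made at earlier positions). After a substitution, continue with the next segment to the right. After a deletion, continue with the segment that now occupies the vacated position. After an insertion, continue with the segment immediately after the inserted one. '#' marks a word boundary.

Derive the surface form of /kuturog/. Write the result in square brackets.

A Voicing Between Vowels: [kuturog] → [kudurog]
B Pre-h Lowering: no change — [kudurog]
C Syncope: [kudurog] → [kdrog]

[kdrog]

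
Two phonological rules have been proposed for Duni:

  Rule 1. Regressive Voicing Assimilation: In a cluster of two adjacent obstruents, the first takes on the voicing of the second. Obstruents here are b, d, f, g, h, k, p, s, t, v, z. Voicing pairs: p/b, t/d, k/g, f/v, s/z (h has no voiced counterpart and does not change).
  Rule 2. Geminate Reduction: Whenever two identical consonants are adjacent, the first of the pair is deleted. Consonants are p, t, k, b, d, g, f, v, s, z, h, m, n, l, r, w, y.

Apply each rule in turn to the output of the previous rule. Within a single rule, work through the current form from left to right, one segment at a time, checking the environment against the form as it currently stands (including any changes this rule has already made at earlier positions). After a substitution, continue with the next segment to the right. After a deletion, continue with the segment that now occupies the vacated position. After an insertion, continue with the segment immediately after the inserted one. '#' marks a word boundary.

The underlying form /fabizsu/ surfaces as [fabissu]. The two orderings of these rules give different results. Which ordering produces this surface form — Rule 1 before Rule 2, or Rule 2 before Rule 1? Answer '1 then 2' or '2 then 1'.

2 then 1

Order 1 then 2:
  1 Regressive Voicing Assimilation: [fabizsu] → [fabissu]
  2 Geminate Reduction: [fabissu] → [fabisu]
  result: [fabisu]
Order 2 then 1:
  2 Geminate Reduction: no change — [fabizsu]
  1 Regressive Voicing Assimilation: [fabizsu] → [fabissu]
  result: [fabissu]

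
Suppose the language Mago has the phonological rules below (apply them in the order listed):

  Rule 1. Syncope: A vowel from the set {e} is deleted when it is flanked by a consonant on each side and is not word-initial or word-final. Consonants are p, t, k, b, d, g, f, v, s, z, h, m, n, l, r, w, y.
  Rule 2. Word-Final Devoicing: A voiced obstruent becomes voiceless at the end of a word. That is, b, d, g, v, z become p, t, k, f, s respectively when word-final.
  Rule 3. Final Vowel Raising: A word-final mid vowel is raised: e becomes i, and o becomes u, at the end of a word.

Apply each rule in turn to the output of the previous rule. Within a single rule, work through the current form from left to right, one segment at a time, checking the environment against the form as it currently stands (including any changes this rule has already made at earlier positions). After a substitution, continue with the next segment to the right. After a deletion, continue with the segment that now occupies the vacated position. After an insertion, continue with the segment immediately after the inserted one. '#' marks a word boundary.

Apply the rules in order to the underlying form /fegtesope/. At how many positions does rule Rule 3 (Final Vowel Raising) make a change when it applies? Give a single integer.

Rule 1 Syncope: [fegtesope] → [fgtsope]
Rule 2 Word-Final Devoicing: no change — [fgtsope]
Rule 3 Final Vowel Raising: [fgtsope] → [fgtsopi]
Rule Rule 3 changed 1 position(s).

1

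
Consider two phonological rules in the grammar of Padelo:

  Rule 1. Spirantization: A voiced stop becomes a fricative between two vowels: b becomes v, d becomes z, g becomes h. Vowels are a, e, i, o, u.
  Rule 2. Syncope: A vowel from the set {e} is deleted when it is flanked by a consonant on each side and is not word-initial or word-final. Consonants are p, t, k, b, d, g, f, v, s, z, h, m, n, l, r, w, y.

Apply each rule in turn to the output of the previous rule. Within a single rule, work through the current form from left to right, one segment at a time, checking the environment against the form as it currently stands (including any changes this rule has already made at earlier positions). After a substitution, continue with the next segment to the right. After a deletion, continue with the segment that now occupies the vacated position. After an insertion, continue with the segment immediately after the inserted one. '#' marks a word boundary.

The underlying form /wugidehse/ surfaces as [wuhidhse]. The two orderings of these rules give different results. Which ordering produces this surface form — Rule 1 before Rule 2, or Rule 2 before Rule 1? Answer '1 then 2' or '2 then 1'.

Order 1 then 2:
  1 Spirantization: [wugidehse] → [wuhizehse]
  2 Syncope: [wuhizehse] → [wuhizhse]
  result: [wuhizhse]
Order 2 then 1:
  2 Syncope: [wugidehse] → [wugidhse]
  1 Spirantization: [wugidhse] → [wuhidhse]
  result: [wuhidhse]

2 then 1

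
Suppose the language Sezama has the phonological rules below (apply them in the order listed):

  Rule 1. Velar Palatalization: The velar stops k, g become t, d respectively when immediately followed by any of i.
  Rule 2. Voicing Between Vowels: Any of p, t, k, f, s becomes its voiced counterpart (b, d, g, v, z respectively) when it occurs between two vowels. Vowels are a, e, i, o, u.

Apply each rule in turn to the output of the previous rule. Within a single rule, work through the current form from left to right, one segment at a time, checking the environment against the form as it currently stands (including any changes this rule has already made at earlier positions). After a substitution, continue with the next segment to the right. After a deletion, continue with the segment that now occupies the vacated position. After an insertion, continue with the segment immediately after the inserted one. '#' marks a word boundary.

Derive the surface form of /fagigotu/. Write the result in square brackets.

Rule 1 Velar Palatalization: [fagigotu] → [fadigotu]
Rule 2 Voicing Between Vowels: [fadigotu] → [fadigodu]

[fadigodu]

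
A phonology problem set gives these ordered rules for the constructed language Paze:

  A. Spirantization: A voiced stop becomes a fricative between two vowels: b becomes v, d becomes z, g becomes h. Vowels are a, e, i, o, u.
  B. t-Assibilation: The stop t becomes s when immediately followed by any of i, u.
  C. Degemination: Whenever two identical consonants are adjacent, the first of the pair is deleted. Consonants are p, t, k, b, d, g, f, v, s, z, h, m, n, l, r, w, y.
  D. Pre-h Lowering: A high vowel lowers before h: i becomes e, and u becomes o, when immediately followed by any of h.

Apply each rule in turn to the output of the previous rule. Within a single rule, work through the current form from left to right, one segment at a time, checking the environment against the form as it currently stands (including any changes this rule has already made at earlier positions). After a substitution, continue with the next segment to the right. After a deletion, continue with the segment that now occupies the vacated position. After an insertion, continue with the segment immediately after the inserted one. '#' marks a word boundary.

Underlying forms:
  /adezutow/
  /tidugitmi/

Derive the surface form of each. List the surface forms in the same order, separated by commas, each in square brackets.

[azezutow], [sizohitmi]

/adezutow/:
  A Spirantization: [adezutow] → [azezutow]
  B t-Assibilation: no change — [azezutow]
  C Degemination: no change — [azezutow]
  D Pre-h Lowering: no change — [azezutow]
/tidugitmi/:
  A Spirantization: [tidugitmi] → [tizuhitmi]
  B t-Assibilation: [tizuhitmi] → [sizuhitmi]
  C Degemination: no change — [sizuhitmi]
  D Pre-h Lowering: [sizuhitmi] → [sizohitmi]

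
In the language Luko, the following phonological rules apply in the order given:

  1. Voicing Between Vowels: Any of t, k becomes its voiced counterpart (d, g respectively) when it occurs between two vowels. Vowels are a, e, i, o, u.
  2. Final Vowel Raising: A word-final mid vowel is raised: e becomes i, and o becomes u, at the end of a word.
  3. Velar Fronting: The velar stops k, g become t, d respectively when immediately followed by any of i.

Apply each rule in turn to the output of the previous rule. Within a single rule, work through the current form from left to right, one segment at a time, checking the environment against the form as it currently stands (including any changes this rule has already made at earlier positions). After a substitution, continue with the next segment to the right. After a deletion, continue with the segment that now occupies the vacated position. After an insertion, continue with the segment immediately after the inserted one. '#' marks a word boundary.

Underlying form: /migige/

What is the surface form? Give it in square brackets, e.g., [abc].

[mididi]

1 Voicing Between Vowels: no change — [migige]
2 Final Vowel Raising: [migige] → [migigi]
3 Velar Fronting: [migigi] → [mididi]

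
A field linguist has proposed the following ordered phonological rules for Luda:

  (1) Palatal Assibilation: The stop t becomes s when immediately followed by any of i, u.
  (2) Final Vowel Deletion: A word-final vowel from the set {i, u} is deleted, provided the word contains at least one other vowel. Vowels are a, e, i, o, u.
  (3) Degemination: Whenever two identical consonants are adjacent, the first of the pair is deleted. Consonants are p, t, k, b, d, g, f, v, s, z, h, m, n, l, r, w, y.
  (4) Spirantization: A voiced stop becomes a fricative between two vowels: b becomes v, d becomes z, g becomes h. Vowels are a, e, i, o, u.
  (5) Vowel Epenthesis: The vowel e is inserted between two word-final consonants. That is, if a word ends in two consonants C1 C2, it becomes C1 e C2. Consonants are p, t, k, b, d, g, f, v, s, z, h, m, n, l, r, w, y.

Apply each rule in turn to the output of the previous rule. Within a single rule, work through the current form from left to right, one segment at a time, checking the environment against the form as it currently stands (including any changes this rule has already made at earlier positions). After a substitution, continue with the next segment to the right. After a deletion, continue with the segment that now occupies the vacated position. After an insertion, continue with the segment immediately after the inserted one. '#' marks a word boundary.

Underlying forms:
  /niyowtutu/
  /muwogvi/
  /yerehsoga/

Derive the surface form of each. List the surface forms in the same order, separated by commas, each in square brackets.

/niyowtutu/:
  (1) Palatal Assibilation: [niyowtutu] → [niyowsusu]
  (2) Final Vowel Deletion: [niyowsusu] → [niyowsus]
  (3) Degemination: no change — [niyowsus]
  (4) Spirantization: no change — [niyowsus]
  (5) Vowel Epenthesis: no change — [niyowsus]
/muwogvi/:
  (1) Palatal Assibilation: no change — [muwogvi]
  (2) Final Vowel Deletion: [muwogvi] → [muwogv]
  (3) Degemination: no change — [muwogv]
  (4) Spirantization: no change — [muwogv]
  (5) Vowel Epenthesis: [muwogv] → [muwogev]
/yerehsoga/:
  (1) Palatal Assibilation: no change — [yerehsoga]
  (2) Final Vowel Deletion: no change — [yerehsoga]
  (3) Degemination: no change — [yerehsoga]
  (4) Spirantization: [yerehsoga] → [yerehsoha]
  (5) Vowel Epenthesis: no change — [yerehsoha]

[niyowsus], [muwogev], [yerehsoha]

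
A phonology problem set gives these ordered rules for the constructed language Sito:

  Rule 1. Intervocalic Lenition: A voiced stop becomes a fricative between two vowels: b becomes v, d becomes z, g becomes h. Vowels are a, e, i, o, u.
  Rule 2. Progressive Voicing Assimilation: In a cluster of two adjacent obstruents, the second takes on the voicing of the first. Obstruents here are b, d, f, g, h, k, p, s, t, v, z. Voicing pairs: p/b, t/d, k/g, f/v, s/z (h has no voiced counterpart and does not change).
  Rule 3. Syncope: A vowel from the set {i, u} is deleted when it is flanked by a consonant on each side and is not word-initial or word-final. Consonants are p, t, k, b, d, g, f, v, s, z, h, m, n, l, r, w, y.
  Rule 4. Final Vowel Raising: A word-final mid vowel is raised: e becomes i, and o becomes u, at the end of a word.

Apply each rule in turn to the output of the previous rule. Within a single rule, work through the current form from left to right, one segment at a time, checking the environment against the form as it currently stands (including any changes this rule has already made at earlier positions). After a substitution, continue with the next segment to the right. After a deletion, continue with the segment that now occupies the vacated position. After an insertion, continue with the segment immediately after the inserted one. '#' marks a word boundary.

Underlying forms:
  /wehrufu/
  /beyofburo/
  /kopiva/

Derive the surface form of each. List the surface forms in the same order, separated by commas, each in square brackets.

[wehrfu], [beyofpru], [kopva]

/wehrufu/:
  Rule 1 Intervocalic Lenition: no change — [wehrufu]
  Rule 2 Progressive Voicing Assimilation: no change — [wehrufu]
  Rule 3 Syncope: [wehrufu] → [wehrfu]
  Rule 4 Final Vowel Raising: no change — [wehrfu]
/beyofburo/:
  Rule 1 Intervocalic Lenition: no change — [beyofburo]
  Rule 2 Progressive Voicing Assimilation: [beyofburo] → [beyofpuro]
  Rule 3 Syncope: [beyofpuro] → [beyofpro]
  Rule 4 Final Vowel Raising: [beyofpro] → [beyofpru]
/kopiva/:
  Rule 1 Intervocalic Lenition: no change — [kopiva]
  Rule 2 Progressive Voicing Assimilation: no change — [kopiva]
  Rule 3 Syncope: [kopiva] → [kopva]
  Rule 4 Final Vowel Raising: no change — [kopva]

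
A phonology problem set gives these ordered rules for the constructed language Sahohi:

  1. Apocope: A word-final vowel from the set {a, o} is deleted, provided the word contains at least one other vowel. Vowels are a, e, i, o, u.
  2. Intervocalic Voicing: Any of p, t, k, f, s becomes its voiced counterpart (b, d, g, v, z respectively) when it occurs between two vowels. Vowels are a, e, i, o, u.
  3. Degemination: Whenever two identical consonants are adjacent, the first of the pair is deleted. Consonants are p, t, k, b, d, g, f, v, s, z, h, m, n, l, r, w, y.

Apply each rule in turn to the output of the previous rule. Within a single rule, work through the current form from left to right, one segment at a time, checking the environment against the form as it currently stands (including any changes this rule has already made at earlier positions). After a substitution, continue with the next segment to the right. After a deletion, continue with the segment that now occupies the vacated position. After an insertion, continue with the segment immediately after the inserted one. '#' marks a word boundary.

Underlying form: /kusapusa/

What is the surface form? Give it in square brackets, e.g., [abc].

1 Apocope: [kusapusa] → [kusapus]
2 Intervocalic Voicing: [kusapus] → [kuzabus]
3 Degemination: no change — [kuzabus]

[kuzabus]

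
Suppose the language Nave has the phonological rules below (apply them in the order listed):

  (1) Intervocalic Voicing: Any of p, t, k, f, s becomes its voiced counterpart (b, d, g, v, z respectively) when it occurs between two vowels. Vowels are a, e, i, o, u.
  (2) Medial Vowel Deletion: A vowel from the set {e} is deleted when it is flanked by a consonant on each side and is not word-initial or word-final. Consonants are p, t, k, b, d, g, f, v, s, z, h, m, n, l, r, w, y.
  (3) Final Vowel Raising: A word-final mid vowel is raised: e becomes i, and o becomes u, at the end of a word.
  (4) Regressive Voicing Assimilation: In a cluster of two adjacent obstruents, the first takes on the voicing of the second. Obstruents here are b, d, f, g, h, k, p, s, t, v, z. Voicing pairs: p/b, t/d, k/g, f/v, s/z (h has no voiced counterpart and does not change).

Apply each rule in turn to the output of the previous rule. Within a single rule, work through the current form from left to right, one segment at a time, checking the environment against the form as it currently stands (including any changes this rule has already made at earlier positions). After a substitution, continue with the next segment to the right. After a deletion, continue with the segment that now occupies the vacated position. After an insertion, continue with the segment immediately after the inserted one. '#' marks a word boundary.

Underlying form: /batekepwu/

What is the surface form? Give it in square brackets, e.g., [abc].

(1) Intervocalic Voicing: [batekepwu] → [badegepwu]
(2) Medial Vowel Deletion: [badegepwu] → [badgpwu]
(3) Final Vowel Raising: no change — [badgpwu]
(4) Regressive Voicing Assimilation: [badgpwu] → [badkpwu]

[badkpwu]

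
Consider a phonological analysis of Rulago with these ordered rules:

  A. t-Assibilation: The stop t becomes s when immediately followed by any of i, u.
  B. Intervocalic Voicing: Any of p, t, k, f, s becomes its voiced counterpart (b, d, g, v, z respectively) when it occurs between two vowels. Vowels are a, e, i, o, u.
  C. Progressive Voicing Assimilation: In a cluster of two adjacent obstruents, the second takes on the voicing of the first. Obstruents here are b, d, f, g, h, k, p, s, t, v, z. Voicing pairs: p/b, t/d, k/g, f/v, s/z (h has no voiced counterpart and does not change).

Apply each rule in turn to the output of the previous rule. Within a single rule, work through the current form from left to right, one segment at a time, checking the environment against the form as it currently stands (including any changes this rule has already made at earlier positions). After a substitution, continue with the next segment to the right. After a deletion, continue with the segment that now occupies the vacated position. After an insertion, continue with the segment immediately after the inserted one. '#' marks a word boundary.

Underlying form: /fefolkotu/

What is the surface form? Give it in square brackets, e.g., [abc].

[fevolkozu]

A t-Assibilation: [fefolkotu] → [fefolkosu]
B Intervocalic Voicing: [fefolkosu] → [fevolkozu]
C Progressive Voicing Assimilation: no change — [fevolkozu]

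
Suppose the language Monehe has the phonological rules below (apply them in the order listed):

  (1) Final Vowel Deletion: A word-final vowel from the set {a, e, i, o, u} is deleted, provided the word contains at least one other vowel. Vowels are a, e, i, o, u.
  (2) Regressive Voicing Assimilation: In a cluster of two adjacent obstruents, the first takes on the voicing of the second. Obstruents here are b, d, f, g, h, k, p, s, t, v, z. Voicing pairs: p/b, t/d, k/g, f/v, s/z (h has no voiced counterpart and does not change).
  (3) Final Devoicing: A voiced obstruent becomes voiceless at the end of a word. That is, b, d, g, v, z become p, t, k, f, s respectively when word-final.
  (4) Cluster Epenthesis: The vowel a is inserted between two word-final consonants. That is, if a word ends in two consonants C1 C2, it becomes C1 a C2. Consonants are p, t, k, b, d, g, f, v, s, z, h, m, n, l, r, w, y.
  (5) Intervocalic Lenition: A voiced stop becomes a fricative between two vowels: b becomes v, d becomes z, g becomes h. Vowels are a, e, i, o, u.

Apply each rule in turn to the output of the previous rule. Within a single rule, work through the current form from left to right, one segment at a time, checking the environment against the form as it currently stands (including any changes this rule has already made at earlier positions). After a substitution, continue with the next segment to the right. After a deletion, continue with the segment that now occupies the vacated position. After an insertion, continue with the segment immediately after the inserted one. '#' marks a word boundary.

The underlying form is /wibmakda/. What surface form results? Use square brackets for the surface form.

(1) Final Vowel Deletion: [wibmakda] → [wibmakd]
(2) Regressive Voicing Assimilation: [wibmakd] → [wibmagd]
(3) Final Devoicing: [wibmagd] → [wibmagt]
(4) Cluster Epenthesis: [wibmagt] → [wibmagat]
(5) Intervocalic Lenition: [wibmagat] → [wibmahat]

[wibmahat]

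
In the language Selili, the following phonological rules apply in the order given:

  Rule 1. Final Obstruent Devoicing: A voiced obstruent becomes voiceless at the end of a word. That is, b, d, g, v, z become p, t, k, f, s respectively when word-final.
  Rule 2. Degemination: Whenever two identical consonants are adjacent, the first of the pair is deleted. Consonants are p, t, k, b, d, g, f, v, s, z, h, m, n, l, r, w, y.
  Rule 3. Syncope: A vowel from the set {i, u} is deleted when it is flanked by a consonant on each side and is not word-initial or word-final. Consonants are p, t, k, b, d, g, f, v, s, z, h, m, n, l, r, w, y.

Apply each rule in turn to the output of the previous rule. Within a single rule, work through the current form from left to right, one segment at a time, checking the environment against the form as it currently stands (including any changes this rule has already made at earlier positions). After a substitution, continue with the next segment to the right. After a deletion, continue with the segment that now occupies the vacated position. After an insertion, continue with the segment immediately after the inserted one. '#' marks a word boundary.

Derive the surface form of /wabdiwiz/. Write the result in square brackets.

Rule 1 Final Obstruent Devoicing: [wabdiwiz] → [wabdiwis]
Rule 2 Degemination: no change — [wabdiwis]
Rule 3 Syncope: [wabdiwis] → [wabdws]

[wabdws]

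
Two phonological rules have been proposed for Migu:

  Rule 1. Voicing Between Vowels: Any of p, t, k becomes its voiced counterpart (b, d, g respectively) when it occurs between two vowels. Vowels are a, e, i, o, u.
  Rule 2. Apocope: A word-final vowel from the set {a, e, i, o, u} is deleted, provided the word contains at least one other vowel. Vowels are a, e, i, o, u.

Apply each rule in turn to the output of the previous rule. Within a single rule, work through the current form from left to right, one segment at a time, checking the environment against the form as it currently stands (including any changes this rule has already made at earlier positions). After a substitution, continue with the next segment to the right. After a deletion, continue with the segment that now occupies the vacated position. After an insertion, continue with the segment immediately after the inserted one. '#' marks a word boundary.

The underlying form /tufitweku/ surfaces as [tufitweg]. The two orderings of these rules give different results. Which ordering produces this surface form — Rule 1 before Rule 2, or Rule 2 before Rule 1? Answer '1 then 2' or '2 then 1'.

Order 1 then 2:
  1 Voicing Between Vowels: [tufitweku] → [tufitwegu]
  2 Apocope: [tufitwegu] → [tufitweg]
  result: [tufitweg]
Order 2 then 1:
  2 Apocope: [tufitweku] → [tufitwek]
  1 Voicing Between Vowels: no change — [tufitwek]
  result: [tufitwek]

1 then 2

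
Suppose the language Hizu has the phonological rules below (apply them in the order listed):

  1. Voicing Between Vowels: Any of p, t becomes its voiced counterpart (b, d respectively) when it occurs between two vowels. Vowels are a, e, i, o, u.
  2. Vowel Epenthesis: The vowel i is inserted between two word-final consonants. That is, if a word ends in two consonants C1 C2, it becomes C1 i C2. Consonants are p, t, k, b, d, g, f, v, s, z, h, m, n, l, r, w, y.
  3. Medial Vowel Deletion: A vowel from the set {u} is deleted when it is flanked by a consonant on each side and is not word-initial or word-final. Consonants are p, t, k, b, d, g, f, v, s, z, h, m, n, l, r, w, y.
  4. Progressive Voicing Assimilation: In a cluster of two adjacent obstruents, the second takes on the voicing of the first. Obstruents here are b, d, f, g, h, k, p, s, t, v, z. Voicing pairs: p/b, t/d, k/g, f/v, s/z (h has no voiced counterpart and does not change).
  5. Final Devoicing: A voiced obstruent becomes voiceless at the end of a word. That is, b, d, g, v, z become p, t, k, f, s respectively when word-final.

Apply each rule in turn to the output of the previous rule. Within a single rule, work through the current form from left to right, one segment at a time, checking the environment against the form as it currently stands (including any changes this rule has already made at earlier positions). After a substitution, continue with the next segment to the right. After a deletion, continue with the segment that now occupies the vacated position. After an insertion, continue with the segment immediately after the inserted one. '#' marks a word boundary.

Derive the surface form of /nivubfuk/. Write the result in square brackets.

[nivbvk]

1 Voicing Between Vowels: no change — [nivubfuk]
2 Vowel Epenthesis: no change — [nivubfuk]
3 Medial Vowel Deletion: [nivubfuk] → [nivbfk]
4 Progressive Voicing Assimilation: [nivbfk] → [nivbvg]
5 Final Devoicing: [nivbvg] → [nivbvk]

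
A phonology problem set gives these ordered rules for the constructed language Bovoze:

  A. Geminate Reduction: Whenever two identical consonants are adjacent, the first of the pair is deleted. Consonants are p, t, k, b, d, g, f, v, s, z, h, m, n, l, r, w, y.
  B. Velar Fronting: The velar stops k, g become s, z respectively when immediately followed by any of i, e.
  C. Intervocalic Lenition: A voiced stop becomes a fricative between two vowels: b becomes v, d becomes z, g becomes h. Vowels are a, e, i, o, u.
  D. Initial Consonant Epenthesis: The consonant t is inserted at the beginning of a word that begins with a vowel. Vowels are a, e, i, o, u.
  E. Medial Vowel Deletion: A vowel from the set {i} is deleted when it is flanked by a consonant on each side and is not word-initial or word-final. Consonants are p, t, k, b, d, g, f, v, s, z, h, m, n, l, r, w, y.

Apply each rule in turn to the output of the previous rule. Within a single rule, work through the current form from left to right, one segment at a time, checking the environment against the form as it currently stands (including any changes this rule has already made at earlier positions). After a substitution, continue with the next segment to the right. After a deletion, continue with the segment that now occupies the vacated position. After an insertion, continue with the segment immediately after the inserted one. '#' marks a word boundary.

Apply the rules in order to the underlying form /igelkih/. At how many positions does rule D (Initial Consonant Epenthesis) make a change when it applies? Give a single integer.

A Geminate Reduction: no change — [igelkih]
B Velar Fronting: [igelkih] → [izelsih]
C Intervocalic Lenition: no change — [izelsih]
D Initial Consonant Epenthesis: [izelsih] → [tizelsih]
E Medial Vowel Deletion: [tizelsih] → [tzelsh]
Rule D changed 1 position(s).

1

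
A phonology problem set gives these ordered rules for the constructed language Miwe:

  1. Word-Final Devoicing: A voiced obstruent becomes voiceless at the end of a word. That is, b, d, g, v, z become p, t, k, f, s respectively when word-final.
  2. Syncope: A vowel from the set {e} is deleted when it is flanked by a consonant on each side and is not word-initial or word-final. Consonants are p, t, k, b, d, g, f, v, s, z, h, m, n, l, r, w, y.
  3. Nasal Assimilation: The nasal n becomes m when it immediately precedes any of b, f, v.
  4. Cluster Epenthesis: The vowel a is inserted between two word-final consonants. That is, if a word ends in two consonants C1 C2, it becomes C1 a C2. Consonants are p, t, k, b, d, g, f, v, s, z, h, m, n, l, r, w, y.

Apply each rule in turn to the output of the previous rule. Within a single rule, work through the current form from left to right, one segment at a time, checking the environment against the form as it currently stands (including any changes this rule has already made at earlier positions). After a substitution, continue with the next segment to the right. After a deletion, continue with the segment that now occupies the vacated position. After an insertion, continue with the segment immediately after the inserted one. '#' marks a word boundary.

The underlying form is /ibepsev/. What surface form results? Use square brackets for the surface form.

1 Word-Final Devoicing: [ibepsev] → [ibepsef]
2 Syncope: [ibepsef] → [ibpsf]
3 Nasal Assimilation: no change — [ibpsf]
4 Cluster Epenthesis: [ibpsf] → [ibpsaf]

[ibpsaf]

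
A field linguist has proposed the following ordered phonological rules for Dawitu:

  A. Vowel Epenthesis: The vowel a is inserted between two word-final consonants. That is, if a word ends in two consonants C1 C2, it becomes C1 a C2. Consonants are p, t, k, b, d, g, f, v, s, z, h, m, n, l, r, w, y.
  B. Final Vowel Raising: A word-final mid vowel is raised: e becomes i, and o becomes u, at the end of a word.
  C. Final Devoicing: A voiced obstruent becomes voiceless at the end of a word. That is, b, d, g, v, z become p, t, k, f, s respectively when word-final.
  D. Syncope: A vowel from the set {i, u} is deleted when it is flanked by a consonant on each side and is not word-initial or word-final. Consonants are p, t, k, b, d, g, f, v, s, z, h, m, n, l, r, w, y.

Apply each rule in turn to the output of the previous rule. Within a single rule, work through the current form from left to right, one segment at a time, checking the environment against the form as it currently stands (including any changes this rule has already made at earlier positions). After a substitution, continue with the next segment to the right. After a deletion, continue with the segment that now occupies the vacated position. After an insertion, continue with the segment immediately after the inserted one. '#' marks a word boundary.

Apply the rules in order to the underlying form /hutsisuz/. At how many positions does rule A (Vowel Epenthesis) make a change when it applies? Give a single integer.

A Vowel Epenthesis: no change — [hutsisuz]
B Final Vowel Raising: no change — [hutsisuz]
C Final Devoicing: [hutsisuz] → [hutsisus]
D Syncope: [hutsisus] → [htsss]
Rule A changed 0 position(s).

0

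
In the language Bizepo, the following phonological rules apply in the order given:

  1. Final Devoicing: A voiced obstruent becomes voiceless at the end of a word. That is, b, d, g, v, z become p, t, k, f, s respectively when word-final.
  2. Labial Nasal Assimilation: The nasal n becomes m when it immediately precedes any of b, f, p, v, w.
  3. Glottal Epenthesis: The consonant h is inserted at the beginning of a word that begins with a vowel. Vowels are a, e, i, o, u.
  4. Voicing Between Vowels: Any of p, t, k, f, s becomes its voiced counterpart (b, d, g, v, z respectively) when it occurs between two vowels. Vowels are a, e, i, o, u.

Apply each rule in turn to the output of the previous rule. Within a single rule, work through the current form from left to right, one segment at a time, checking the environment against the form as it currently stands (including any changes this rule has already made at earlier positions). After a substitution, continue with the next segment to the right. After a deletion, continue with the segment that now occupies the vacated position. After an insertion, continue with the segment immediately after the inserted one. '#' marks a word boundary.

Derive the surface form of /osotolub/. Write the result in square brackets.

1 Final Devoicing: [osotolub] → [osotolup]
2 Labial Nasal Assimilation: no change — [osotolup]
3 Glottal Epenthesis: [osotolup] → [hosotolup]
4 Voicing Between Vowels: [hosotolup] → [hozodolup]

[hozodolup]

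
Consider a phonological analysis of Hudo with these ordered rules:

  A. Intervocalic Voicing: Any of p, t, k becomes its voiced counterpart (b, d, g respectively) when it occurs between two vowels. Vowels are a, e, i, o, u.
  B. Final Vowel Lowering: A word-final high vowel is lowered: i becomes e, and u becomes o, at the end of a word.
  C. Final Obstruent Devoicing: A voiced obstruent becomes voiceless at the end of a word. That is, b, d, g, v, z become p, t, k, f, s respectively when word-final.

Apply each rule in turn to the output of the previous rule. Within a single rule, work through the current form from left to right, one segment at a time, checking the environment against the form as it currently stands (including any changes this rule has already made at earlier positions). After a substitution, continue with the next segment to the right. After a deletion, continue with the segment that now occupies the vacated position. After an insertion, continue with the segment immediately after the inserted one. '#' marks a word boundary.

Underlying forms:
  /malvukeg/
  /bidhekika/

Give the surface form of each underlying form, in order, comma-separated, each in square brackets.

[malvugek], [bidhegiga]

/malvukeg/:
  A Intervocalic Voicing: [malvukeg] → [malvugeg]
  B Final Vowel Lowering: no change — [malvugeg]
  C Final Obstruent Devoicing: [malvugeg] → [malvugek]
/bidhekika/:
  A Intervocalic Voicing: [bidhekika] → [bidhegiga]
  B Final Vowel Lowering: no change — [bidhegiga]
  C Final Obstruent Devoicing: no change — [bidhegiga]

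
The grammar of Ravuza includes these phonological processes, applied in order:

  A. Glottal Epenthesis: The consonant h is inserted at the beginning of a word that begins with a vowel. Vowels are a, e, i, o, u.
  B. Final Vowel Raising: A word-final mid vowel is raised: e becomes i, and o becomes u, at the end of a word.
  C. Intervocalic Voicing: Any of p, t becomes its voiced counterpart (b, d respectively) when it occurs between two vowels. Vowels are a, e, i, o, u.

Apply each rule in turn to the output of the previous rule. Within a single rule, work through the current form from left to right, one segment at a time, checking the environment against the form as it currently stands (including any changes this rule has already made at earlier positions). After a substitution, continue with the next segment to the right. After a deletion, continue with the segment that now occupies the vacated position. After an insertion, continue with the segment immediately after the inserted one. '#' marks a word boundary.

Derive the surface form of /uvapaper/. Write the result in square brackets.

[huvababer]

A Glottal Epenthesis: [uvapaper] → [huvapaper]
B Final Vowel Raising: no change — [huvapaper]
C Intervocalic Voicing: [huvapaper] → [huvababer]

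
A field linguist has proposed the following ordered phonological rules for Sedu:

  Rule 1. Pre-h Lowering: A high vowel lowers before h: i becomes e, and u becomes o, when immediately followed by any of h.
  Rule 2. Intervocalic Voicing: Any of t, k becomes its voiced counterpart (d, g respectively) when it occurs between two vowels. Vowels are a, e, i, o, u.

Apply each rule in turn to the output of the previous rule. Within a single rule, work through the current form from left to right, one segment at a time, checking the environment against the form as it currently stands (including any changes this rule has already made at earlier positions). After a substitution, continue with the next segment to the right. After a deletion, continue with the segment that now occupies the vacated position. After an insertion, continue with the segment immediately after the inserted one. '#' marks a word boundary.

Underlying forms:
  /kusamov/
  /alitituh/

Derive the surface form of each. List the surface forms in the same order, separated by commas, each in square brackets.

/kusamov/:
  Rule 1 Pre-h Lowering: no change — [kusamov]
  Rule 2 Intervocalic Voicing: no change — [kusamov]
/alitituh/:
  Rule 1 Pre-h Lowering: [alitituh] → [alititoh]
  Rule 2 Intervocalic Voicing: [alititoh] → [alididoh]

[kusamov], [alididoh]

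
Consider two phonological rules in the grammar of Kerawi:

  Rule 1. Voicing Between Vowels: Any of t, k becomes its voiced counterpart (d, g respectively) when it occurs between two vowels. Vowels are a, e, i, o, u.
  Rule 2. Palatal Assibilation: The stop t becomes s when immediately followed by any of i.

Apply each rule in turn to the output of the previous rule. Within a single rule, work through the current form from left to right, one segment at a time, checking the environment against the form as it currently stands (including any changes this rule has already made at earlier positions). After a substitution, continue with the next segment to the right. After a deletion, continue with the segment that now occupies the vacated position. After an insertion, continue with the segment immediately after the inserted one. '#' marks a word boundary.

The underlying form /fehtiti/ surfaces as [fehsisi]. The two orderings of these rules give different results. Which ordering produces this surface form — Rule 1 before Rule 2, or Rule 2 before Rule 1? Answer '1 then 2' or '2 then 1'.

Order 1 then 2:
  1 Voicing Between Vowels: [fehtiti] → [fehtidi]
  2 Palatal Assibilation: [fehtidi] → [fehsidi]
  result: [fehsidi]
Order 2 then 1:
  2 Palatal Assibilation: [fehtiti] → [fehsisi]
  1 Voicing Between Vowels: no change — [fehsisi]
  result: [fehsisi]

2 then 1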